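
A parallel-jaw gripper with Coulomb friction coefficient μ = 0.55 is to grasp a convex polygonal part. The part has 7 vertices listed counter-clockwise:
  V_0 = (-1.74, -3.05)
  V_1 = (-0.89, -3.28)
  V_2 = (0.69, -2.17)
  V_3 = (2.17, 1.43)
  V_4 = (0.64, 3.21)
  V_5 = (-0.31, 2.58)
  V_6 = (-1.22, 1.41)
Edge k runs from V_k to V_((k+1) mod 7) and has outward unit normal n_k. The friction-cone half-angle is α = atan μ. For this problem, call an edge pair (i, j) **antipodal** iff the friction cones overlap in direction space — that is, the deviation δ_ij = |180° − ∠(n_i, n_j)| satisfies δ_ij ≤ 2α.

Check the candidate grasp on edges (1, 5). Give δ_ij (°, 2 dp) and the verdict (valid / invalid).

δ = 17.04°, valid

α = atan 0.55 = 28.81°;  2α = 57.62°
edge 1: e_1 = (+1.58, +1.11);  n_1 = (+0.5749, -0.8183)
edge 5: e_5 = (-0.91, -1.17);  n_5 = (-0.7894, +0.6139)
∠(n_1, n_5) = 162.96°
δ = |180° − 162.96°| = 17.04°
17.04° ≤ 2α = 57.62°  →  valid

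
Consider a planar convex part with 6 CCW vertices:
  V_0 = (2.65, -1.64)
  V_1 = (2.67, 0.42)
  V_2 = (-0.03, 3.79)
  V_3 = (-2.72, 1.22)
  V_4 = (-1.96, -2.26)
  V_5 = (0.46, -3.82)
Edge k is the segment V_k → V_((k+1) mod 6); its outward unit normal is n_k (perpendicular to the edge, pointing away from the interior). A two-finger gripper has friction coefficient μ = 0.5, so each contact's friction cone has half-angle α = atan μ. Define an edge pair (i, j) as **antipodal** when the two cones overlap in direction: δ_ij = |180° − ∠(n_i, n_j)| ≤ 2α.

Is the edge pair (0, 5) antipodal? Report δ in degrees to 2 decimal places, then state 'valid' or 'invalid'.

α = atan 0.5 = 26.57°;  2α = 53.13°
edge 0: e_0 = (+0.02, +2.06);  n_0 = (+1.0000, -0.0097)
edge 5: e_5 = (+2.19, +2.18);  n_5 = (+0.7055, -0.7087)
∠(n_0, n_5) = 44.57°
δ = |180° − 44.57°| = 135.43°
135.43° > 2α = 53.13°  →  invalid

δ = 135.43°, invalid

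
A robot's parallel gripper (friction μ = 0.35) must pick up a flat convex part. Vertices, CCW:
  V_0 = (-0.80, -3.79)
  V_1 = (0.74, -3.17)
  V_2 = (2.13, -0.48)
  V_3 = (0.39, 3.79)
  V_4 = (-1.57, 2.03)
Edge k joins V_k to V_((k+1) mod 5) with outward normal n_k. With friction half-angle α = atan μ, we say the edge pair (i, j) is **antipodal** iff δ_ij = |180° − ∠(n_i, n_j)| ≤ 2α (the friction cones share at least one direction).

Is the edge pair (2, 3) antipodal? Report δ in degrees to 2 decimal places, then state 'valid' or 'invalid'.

α = atan 0.35 = 19.29°;  2α = 38.58°
edge 2: e_2 = (-1.74, +4.27);  n_2 = (+0.9261, +0.3774)
edge 3: e_3 = (-1.96, -1.76);  n_3 = (-0.6681, +0.7440)
∠(n_2, n_3) = 109.75°
δ = |180° − 109.75°| = 70.25°
70.25° > 2α = 38.58°  →  invalid

δ = 70.25°, invalid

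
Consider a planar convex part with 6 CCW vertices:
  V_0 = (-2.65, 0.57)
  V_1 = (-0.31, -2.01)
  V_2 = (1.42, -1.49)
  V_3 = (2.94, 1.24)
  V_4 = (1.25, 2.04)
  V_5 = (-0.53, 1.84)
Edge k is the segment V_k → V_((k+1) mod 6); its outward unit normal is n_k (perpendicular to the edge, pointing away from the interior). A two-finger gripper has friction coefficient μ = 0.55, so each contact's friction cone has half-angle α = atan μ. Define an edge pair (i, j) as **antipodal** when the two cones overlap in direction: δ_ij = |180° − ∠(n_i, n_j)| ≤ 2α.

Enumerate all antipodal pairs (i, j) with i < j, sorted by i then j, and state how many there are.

α = atan 0.55 = 28.81°;  2α = 57.62°
n_0 = (-0.7407, -0.6718)
n_1 = (+0.2879, -0.9577)
n_2 = (+0.8737, -0.4865)
n_3 = (+0.4279, +0.9038)
n_4 = (-0.1117, +0.9937)
n_5 = (-0.5139, +0.8578)
  (0,1): δ = 115.48°  ·
  (0,2): δ = 71.32°  ·
  (0,3): δ = 22.46°  ✓
  (0,4): δ = 54.20°  ✓
  (0,5): δ = 78.72°  ·
  (1,2): δ = 135.84°  ·
  (1,3): δ = 42.06°  ✓
  (1,4): δ = 10.32°  ✓
  (1,5): δ = 14.19°  ✓
  (2,3): δ = 86.22°  ·
  (2,4): δ = 54.48°  ✓
  (2,5): δ = 29.97°  ✓
  (3,4): δ = 148.26°  ·
  (3,5): δ = 123.74°  ·
  (4,5): δ = 155.49°  ·
antipodal pairs: 7

count = 7; pairs: (0,3), (0,4), (1,3), (1,4), (1,5), (2,4), (2,5)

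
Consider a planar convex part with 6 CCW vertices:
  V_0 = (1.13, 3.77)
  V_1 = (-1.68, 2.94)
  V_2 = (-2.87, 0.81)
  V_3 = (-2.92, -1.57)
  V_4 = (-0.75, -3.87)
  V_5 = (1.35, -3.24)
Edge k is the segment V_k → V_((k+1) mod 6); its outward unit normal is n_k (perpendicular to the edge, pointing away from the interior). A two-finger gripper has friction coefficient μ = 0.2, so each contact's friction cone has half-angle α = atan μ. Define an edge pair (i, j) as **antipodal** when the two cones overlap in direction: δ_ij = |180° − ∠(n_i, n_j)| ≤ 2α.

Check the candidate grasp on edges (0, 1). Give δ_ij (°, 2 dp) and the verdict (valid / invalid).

α = atan 0.2 = 11.31°;  2α = 22.62°
edge 0: e_0 = (-2.81, -0.83);  n_0 = (-0.2833, +0.9590)
edge 1: e_1 = (-1.19, -2.13);  n_1 = (-0.8730, +0.4877)
∠(n_0, n_1) = 44.35°
δ = |180° − 44.35°| = 135.65°
135.65° > 2α = 22.62°  →  invalid

δ = 135.65°, invalid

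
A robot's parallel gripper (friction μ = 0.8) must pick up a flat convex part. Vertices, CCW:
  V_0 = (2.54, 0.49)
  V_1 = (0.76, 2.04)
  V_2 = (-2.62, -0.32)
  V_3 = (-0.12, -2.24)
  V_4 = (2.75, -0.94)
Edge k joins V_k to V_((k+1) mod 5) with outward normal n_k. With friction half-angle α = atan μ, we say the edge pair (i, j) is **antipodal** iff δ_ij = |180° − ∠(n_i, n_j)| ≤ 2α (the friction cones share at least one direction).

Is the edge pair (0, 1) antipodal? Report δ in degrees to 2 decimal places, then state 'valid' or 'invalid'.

α = atan 0.8 = 38.66°;  2α = 77.32°
edge 0: e_0 = (-1.78, +1.55);  n_0 = (+0.6567, +0.7541)
edge 1: e_1 = (-3.38, -2.36);  n_1 = (-0.5725, +0.8199)
∠(n_0, n_1) = 75.97°
δ = |180° − 75.97°| = 104.03°
104.03° > 2α = 77.32°  →  invalid

δ = 104.03°, invalid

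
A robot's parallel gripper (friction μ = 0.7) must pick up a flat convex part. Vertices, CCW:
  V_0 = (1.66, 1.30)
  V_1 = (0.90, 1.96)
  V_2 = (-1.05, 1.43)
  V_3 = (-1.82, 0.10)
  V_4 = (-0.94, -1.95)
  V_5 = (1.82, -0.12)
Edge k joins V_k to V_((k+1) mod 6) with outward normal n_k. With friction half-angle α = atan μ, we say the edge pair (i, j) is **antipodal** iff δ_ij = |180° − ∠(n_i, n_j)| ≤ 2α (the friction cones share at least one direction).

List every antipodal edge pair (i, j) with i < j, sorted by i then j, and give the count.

count = 5; pairs: (0,3), (1,4), (2,4), (2,5), (3,5)

α = atan 0.7 = 34.99°;  2α = 69.98°
n_0 = (+0.6557, +0.7550)
n_1 = (-0.2623, +0.9650)
n_2 = (-0.8654, +0.5010)
n_3 = (-0.9189, -0.3945)
n_4 = (+0.5526, -0.8334)
n_5 = (+0.9937, +0.1120)
  (0,1): δ = 123.82°  ·
  (0,2): δ = 79.10°  ·
  (0,3): δ = 25.80°  ✓
  (0,4): δ = 74.52°  ·
  (0,5): δ = 137.40°  ·
  (1,2): δ = 135.27°  ·
  (1,3): δ = 81.97°  ·
  (1,4): δ = 18.34°  ✓
  (1,5): δ = 81.22°  ·
  (2,3): δ = 126.70°  ·
  (2,4): δ = 26.39°  ✓
  (2,5): δ = 36.50°  ✓
  (3,4): δ = 79.69°  ·
  (3,5): δ = 16.80°  ✓
  (4,5): δ = 117.12°  ·
antipodal pairs: 5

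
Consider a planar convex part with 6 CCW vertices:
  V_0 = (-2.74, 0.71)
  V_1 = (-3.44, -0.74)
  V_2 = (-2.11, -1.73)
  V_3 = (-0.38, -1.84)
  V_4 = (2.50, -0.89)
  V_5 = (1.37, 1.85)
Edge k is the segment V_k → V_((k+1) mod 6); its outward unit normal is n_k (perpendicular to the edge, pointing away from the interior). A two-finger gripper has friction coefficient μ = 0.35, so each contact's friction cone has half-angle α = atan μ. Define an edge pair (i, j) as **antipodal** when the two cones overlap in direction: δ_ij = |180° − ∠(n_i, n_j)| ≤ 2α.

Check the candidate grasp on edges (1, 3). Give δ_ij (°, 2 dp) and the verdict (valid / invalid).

α = atan 0.35 = 19.29°;  2α = 38.58°
edge 1: e_1 = (+1.33, -0.99);  n_1 = (-0.5971, -0.8022)
edge 3: e_3 = (+2.88, +0.95);  n_3 = (+0.3133, -0.9497)
∠(n_1, n_3) = 54.92°
δ = |180° − 54.92°| = 125.08°
125.08° > 2α = 38.58°  →  invalid

δ = 125.08°, invalid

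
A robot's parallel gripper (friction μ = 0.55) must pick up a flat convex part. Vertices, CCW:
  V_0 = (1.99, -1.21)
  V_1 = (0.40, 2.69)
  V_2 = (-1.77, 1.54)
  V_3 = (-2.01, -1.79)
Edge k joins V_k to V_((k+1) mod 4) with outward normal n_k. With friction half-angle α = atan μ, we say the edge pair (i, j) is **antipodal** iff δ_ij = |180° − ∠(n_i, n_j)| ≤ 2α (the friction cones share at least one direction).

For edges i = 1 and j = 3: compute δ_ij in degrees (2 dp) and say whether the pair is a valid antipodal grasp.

α = atan 0.55 = 28.81°;  2α = 57.62°
edge 1: e_1 = (-2.17, -1.15);  n_1 = (-0.4683, +0.8836)
edge 3: e_3 = (+4.00, +0.58);  n_3 = (+0.1435, -0.9897)
∠(n_1, n_3) = 160.33°
δ = |180° − 160.33°| = 19.67°
19.67° ≤ 2α = 57.62°  →  valid

δ = 19.67°, valid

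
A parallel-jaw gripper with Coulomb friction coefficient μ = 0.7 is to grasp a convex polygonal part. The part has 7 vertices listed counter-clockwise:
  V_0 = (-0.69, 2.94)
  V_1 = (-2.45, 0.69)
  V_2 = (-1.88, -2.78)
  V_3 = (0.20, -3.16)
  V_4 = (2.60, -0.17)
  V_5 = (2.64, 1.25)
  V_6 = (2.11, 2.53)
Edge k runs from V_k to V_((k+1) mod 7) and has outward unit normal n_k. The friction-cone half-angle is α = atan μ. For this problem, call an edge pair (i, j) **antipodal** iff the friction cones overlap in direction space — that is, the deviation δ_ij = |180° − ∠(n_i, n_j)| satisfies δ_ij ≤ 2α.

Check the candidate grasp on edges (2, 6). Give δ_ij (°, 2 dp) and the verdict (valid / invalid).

δ = 2.02°, valid

α = atan 0.7 = 34.99°;  2α = 69.98°
edge 2: e_2 = (+2.08, -0.38);  n_2 = (-0.1797, -0.9837)
edge 6: e_6 = (-2.80, +0.41);  n_6 = (+0.1449, +0.9894)
∠(n_2, n_6) = 177.98°
δ = |180° − 177.98°| = 2.02°
2.02° ≤ 2α = 69.98°  →  valid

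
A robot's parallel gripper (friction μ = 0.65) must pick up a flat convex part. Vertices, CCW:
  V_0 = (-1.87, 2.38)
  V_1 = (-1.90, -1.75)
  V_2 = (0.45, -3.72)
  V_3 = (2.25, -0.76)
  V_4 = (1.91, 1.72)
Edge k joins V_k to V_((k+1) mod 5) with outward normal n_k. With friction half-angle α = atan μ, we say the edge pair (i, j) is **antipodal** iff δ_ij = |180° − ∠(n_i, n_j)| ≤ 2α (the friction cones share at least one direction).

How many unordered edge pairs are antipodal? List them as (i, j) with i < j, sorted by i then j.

count = 4; pairs: (0,2), (0,3), (1,3), (1,4)

α = atan 0.65 = 33.02°;  2α = 66.05°
n_0 = (-1.0000, +0.0073)
n_1 = (-0.6424, -0.7663)
n_2 = (+0.8544, -0.5196)
n_3 = (+0.9907, +0.1358)
n_4 = (+0.1720, +0.9851)
  (0,1): δ = 129.56°  ·
  (0,2): δ = 30.89°  ✓
  (0,3): δ = 8.22°  ✓
  (0,4): δ = 80.51°  ·
  (1,2): δ = 81.33°  ·
  (1,3): δ = 42.22°  ✓
  (1,4): δ = 30.07°  ✓
  (2,3): δ = 140.89°  ·
  (2,4): δ = 68.60°  ·
  (3,4): δ = 107.71°  ·
antipodal pairs: 4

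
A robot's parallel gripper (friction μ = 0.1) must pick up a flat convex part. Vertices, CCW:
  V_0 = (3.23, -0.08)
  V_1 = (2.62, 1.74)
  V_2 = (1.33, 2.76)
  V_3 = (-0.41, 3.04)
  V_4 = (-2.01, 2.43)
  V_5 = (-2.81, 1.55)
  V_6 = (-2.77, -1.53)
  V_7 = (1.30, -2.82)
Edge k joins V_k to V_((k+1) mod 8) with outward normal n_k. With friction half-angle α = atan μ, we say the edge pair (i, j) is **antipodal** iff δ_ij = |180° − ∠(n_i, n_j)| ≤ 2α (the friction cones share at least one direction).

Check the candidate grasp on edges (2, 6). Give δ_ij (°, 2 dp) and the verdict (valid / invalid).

α = atan 0.1 = 5.71°;  2α = 11.42°
edge 2: e_2 = (-1.74, +0.28);  n_2 = (+0.1589, +0.9873)
edge 6: e_6 = (+4.07, -1.29);  n_6 = (-0.3021, -0.9533)
∠(n_2, n_6) = 171.56°
δ = |180° − 171.56°| = 8.44°
8.44° ≤ 2α = 11.42°  →  valid

δ = 8.44°, valid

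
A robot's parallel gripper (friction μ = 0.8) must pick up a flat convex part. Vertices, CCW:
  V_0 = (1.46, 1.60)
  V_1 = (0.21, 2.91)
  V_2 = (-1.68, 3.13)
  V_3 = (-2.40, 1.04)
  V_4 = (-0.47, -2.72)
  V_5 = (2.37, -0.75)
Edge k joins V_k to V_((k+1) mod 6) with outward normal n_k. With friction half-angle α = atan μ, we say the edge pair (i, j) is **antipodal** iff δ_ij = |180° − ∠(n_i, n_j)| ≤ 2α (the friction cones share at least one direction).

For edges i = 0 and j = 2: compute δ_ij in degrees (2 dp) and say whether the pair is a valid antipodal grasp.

α = atan 0.8 = 38.66°;  2α = 77.32°
edge 0: e_0 = (-1.25, +1.31);  n_0 = (+0.7235, +0.6903)
edge 2: e_2 = (-0.72, -2.09);  n_2 = (-0.9455, +0.3257)
∠(n_0, n_2) = 117.33°
δ = |180° − 117.33°| = 62.67°
62.67° ≤ 2α = 77.32°  →  valid

δ = 62.67°, valid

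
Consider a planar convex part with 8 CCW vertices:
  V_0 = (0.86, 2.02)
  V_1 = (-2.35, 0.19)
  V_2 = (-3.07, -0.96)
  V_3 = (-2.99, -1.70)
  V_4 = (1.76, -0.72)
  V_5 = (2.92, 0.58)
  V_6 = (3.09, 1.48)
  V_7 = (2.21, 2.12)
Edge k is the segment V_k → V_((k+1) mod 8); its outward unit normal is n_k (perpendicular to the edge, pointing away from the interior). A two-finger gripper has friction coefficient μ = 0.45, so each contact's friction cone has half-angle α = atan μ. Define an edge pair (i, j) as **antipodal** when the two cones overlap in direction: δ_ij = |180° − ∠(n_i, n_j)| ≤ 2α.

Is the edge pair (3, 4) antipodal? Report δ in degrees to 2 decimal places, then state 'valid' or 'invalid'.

α = atan 0.45 = 24.23°;  2α = 48.46°
edge 3: e_3 = (+4.75, +0.98);  n_3 = (+0.2021, -0.9794)
edge 4: e_4 = (+1.16, +1.30);  n_4 = (+0.7461, -0.6658)
∠(n_3, n_4) = 36.60°
δ = |180° − 36.60°| = 143.40°
143.40° > 2α = 48.46°  →  invalid

δ = 143.40°, invalid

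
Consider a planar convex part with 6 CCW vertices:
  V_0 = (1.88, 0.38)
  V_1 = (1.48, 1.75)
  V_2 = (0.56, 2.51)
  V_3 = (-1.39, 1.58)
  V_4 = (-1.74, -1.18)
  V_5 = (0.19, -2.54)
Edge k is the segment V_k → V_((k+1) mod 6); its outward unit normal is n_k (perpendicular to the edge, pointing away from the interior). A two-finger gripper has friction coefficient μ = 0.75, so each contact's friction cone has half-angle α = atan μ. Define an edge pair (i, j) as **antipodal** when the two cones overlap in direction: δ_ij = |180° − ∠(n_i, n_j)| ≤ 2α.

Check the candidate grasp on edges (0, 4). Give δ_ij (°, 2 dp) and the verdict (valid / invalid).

α = atan 0.75 = 36.87°;  2α = 73.74°
edge 0: e_0 = (-0.40, +1.37);  n_0 = (+0.9599, +0.2803)
edge 4: e_4 = (+1.93, -1.36);  n_4 = (-0.5760, -0.8174)
∠(n_0, n_4) = 141.45°
δ = |180° − 141.45°| = 38.55°
38.55° ≤ 2α = 73.74°  →  valid

δ = 38.55°, valid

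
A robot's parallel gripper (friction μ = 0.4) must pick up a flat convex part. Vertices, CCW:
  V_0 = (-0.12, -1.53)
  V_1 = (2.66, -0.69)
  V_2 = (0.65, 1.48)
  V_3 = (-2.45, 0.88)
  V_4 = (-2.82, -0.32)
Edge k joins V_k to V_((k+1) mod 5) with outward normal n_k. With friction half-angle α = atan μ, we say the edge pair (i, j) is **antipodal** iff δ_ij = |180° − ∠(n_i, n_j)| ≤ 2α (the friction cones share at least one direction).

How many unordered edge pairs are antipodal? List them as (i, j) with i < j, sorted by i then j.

α = atan 0.4 = 21.80°;  2α = 43.60°
n_0 = (+0.2892, -0.9573)
n_1 = (+0.7336, +0.6795)
n_2 = (-0.1900, +0.9818)
n_3 = (-0.9556, +0.2946)
n_4 = (-0.4090, -0.9126)
  (0,1): δ = 64.00°  ·
  (0,2): δ = 5.86°  ✓
  (0,3): δ = 56.05°  ·
  (0,4): δ = 139.05°  ·
  (1,2): δ = 121.85°  ·
  (1,3): δ = 59.94°  ·
  (1,4): δ = 23.05°  ✓
  (2,3): δ = 118.09°  ·
  (2,4): δ = 35.09°  ✓
  (3,4): δ = 97.00°  ·
antipodal pairs: 3

count = 3; pairs: (0,2), (1,4), (2,4)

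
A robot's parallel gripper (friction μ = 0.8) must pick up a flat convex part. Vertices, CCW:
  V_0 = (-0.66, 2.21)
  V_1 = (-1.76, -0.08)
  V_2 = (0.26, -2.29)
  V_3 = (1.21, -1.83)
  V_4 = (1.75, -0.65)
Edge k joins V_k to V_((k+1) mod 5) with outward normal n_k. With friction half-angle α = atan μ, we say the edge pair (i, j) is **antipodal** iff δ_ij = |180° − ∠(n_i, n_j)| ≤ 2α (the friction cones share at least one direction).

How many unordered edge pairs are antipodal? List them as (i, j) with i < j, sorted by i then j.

count = 6; pairs: (0,2), (0,3), (0,4), (1,3), (1,4), (2,4)

α = atan 0.8 = 38.66°;  2α = 77.32°
n_0 = (-0.9014, +0.4330)
n_1 = (-0.7381, -0.6747)
n_2 = (+0.4358, -0.9000)
n_3 = (+0.9093, -0.4161)
n_4 = (+0.7647, +0.6444)
  (0,1): δ = 111.91°  ·
  (0,2): δ = 38.51°  ✓
  (0,3): δ = 1.07°  ✓
  (0,4): δ = 65.78°  ✓
  (1,2): δ = 106.59°  ·
  (1,3): δ = 67.02°  ✓
  (1,4): δ = 2.31°  ✓
  (2,3): δ = 140.43°  ·
  (2,4): δ = 75.72°  ✓
  (3,4): δ = 115.29°  ·
antipodal pairs: 6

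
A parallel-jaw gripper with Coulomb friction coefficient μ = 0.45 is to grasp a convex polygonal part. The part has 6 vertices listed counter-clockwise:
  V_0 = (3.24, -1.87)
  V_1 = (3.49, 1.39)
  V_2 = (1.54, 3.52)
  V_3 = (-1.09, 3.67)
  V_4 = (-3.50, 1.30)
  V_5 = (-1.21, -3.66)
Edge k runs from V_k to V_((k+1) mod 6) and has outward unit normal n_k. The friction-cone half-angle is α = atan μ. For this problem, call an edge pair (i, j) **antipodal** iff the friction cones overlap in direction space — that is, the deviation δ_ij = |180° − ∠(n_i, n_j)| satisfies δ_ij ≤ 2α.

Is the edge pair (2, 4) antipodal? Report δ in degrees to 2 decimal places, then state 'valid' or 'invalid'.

δ = 61.95°, invalid

α = atan 0.45 = 24.23°;  2α = 48.46°
edge 2: e_2 = (-2.63, +0.15);  n_2 = (+0.0569, +0.9984)
edge 4: e_4 = (+2.29, -4.96);  n_4 = (-0.9079, -0.4192)
∠(n_2, n_4) = 118.05°
δ = |180° − 118.05°| = 61.95°
61.95° > 2α = 48.46°  →  invalid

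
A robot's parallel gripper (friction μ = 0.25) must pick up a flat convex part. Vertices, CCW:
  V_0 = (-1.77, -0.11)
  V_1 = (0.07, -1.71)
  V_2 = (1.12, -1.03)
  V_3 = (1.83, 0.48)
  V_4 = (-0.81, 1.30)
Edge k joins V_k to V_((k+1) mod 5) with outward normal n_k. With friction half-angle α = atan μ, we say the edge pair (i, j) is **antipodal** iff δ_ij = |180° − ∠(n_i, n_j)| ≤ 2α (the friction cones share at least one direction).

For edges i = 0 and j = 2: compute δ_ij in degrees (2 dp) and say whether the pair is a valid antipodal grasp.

α = atan 0.25 = 14.04°;  2α = 28.07°
edge 0: e_0 = (+1.84, -1.60);  n_0 = (-0.6562, -0.7546)
edge 2: e_2 = (+0.71, +1.51);  n_2 = (+0.9050, -0.4255)
∠(n_0, n_2) = 105.83°
δ = |180° − 105.83°| = 74.17°
74.17° > 2α = 28.07°  →  invalid

δ = 74.17°, invalid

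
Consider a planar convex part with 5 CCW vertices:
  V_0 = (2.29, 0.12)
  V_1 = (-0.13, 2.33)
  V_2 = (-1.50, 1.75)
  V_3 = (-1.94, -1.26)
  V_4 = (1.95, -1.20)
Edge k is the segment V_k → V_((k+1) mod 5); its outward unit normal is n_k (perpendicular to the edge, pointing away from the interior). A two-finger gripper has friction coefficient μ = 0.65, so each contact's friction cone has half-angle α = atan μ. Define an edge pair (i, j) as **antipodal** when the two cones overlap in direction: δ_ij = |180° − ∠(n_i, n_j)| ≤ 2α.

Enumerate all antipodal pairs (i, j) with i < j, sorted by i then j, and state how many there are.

α = atan 0.65 = 33.02°;  2α = 66.05°
n_0 = (+0.6743, +0.7384)
n_1 = (-0.3899, +0.9209)
n_2 = (-0.9895, +0.1446)
n_3 = (+0.0154, -0.9999)
n_4 = (+0.9684, -0.2494)
  (0,1): δ = 114.65°  ·
  (0,2): δ = 55.91°  ✓
  (0,3): δ = 43.29°  ✓
  (0,4): δ = 117.96°  ·
  (1,2): δ = 121.26°  ·
  (1,3): δ = 22.06°  ✓
  (1,4): δ = 52.61°  ✓
  (2,3): δ = 80.80°  ·
  (2,4): δ = 6.13°  ✓
  (3,4): δ = 105.33°  ·
antipodal pairs: 5

count = 5; pairs: (0,2), (0,3), (1,3), (1,4), (2,4)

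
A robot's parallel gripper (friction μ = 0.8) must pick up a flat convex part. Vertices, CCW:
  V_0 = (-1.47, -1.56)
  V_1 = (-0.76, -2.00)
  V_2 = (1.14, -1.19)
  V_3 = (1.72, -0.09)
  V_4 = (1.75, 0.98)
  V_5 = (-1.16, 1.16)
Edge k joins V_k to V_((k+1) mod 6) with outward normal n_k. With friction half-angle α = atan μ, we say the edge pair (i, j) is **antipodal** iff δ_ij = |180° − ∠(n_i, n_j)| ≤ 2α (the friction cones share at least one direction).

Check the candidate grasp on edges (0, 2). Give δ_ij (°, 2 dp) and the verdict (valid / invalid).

α = atan 0.8 = 38.66°;  2α = 77.32°
edge 0: e_0 = (+0.71, -0.44);  n_0 = (-0.5268, -0.8500)
edge 2: e_2 = (+0.58, +1.10);  n_2 = (+0.8846, -0.4664)
∠(n_0, n_2) = 93.99°
δ = |180° − 93.99°| = 86.01°
86.01° > 2α = 77.32°  →  invalid

δ = 86.01°, invalid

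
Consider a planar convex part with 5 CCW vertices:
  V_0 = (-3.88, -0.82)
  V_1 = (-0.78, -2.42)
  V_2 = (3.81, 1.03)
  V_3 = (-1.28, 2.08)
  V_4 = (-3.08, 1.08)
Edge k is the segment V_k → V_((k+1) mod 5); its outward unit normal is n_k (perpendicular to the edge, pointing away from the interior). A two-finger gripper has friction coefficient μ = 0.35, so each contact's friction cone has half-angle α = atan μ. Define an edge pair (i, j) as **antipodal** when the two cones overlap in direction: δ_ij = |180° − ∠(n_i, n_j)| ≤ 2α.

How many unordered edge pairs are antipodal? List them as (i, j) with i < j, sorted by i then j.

α = atan 0.35 = 19.29°;  2α = 38.58°
n_0 = (-0.4586, -0.8886)
n_1 = (+0.6008, -0.7994)
n_2 = (+0.2020, +0.9794)
n_3 = (-0.4856, +0.8742)
n_4 = (-0.9216, +0.3881)
  (0,1): δ = 115.77°  ·
  (0,2): δ = 15.64°  ✓
  (0,3): δ = 56.35°  ·
  (0,4): δ = 94.47°  ·
  (1,2): δ = 48.59°  ·
  (1,3): δ = 7.88°  ✓
  (1,4): δ = 30.24°  ✓
  (2,3): δ = 139.29°  ·
  (2,4): δ = 101.18°  ·
  (3,4): δ = 141.89°  ·
antipodal pairs: 3

count = 3; pairs: (0,2), (1,3), (1,4)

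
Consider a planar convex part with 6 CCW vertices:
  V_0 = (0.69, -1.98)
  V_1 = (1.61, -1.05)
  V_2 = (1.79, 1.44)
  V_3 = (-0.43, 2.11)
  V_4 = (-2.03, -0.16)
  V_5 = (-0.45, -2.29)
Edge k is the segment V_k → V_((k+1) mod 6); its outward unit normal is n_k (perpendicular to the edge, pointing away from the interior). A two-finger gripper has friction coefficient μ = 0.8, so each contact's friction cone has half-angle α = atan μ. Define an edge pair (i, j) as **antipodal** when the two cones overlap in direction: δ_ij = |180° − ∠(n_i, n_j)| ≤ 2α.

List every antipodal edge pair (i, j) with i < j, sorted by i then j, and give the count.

count = 7; pairs: (0,2), (0,3), (1,3), (1,4), (2,4), (2,5), (3,5)

α = atan 0.8 = 38.66°;  2α = 77.32°
n_0 = (+0.7109, -0.7033)
n_1 = (+0.9974, -0.0721)
n_2 = (+0.2889, +0.9574)
n_3 = (-0.8174, +0.5761)
n_4 = (-0.8032, -0.5958)
n_5 = (+0.2624, -0.9650)
  (0,1): δ = 139.44°  ·
  (0,2): δ = 62.10°  ✓
  (0,3): δ = 9.51°  ✓
  (0,4): δ = 81.26°  ·
  (0,5): δ = 149.90°  ·
  (1,2): δ = 102.66°  ·
  (1,3): δ = 31.04°  ✓
  (1,4): δ = 40.70°  ✓
  (1,5): δ = 109.35°  ·
  (2,3): δ = 108.38°  ·
  (2,4): δ = 36.64°  ✓
  (2,5): δ = 32.01°  ✓
  (3,4): δ = 108.25°  ·
  (3,5): δ = 39.61°  ✓
  (4,5): δ = 111.35°  ·
antipodal pairs: 7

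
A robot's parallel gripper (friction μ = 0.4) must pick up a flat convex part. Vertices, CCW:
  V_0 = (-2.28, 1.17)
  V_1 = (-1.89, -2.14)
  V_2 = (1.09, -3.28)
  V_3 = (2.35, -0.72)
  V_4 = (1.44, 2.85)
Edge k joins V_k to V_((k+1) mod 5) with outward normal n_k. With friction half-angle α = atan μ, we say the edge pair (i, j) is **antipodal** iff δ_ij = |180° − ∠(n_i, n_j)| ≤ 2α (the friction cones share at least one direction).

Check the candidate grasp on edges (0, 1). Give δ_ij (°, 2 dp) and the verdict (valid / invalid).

α = atan 0.4 = 21.80°;  2α = 43.60°
edge 0: e_0 = (+0.39, -3.31);  n_0 = (-0.9931, -0.1170)
edge 1: e_1 = (+2.98, -1.14);  n_1 = (-0.3573, -0.9340)
∠(n_0, n_1) = 62.35°
δ = |180° − 62.35°| = 117.65°
117.65° > 2α = 43.60°  →  invalid

δ = 117.65°, invalid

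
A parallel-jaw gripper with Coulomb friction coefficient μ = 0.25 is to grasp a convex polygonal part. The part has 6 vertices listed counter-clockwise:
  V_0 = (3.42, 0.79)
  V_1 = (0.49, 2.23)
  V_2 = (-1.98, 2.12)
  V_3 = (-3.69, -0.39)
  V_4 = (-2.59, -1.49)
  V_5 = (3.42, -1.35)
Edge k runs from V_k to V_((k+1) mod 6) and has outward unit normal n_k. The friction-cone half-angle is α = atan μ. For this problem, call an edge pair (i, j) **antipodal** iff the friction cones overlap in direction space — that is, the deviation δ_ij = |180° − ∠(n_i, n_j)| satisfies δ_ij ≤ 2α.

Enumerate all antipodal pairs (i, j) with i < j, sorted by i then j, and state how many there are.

count = 3; pairs: (0,3), (0,4), (1,4)

α = atan 0.25 = 14.04°;  2α = 28.07°
n_0 = (+0.4411, +0.8975)
n_1 = (-0.0445, +0.9990)
n_2 = (-0.8264, +0.5630)
n_3 = (-0.7071, -0.7071)
n_4 = (+0.0233, -0.9997)
n_5 = (+1.0000, -0.0000)
  (0,1): δ = 151.28°  ·
  (0,2): δ = 98.09°  ·
  (0,3): δ = 18.83°  ✓
  (0,4): δ = 27.51°  ✓
  (0,5): δ = 116.17°  ·
  (1,2): δ = 126.82°  ·
  (1,3): δ = 47.55°  ·
  (1,4): δ = 1.22°  ✓
  (1,5): δ = 87.45°  ·
  (2,3): δ = 100.73°  ·
  (2,4): δ = 54.40°  ·
  (2,5): δ = 34.27°  ·
  (3,4): δ = 133.67°  ·
  (3,5): δ = 45.00°  ·
  (4,5): δ = 91.33°  ·
antipodal pairs: 3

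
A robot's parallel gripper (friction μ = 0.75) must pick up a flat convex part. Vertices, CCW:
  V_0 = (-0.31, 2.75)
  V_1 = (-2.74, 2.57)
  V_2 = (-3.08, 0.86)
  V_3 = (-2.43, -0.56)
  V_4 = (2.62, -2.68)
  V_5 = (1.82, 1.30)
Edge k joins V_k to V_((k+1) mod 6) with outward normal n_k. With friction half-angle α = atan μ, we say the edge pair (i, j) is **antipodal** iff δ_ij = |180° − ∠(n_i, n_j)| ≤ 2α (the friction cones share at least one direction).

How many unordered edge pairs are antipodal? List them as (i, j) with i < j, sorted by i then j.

count = 8; pairs: (0,2), (0,3), (1,4), (1,5), (2,4), (2,5), (3,4), (3,5)

α = atan 0.75 = 36.87°;  2α = 73.74°
n_0 = (-0.0739, +0.9973)
n_1 = (-0.9808, +0.1950)
n_2 = (-0.9093, -0.4162)
n_3 = (-0.3871, -0.9220)
n_4 = (+0.9804, +0.1971)
n_5 = (+0.5627, +0.8266)
  (0,1): δ = 105.48°  ·
  (0,2): δ = 69.64°  ✓
  (0,3): δ = 27.01°  ✓
  (0,4): δ = 97.13°  ·
  (0,5): δ = 141.52°  ·
  (1,2): δ = 144.16°  ·
  (1,3): δ = 101.53°  ·
  (1,4): δ = 22.61°  ✓
  (1,5): δ = 67.00°  ✓
  (2,3): δ = 137.37°  ·
  (2,4): δ = 13.23°  ✓
  (2,5): δ = 31.16°  ✓
  (3,4): δ = 55.86°  ✓
  (3,5): δ = 11.47°  ✓
  (4,5): δ = 135.61°  ·
antipodal pairs: 8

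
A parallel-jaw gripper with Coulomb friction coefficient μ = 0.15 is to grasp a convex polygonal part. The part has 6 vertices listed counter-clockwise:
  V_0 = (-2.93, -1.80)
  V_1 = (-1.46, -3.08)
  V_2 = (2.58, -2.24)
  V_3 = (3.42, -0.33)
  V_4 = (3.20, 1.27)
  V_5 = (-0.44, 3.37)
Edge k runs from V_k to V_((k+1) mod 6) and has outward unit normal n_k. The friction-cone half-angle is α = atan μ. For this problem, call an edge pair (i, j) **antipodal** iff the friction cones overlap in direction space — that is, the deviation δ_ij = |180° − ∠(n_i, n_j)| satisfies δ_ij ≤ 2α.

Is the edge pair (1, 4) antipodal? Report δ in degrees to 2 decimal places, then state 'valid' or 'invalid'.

δ = 41.73°, invalid

α = atan 0.15 = 8.53°;  2α = 17.06°
edge 1: e_1 = (+4.04, +0.84);  n_1 = (+0.2036, -0.9791)
edge 4: e_4 = (-3.64, +2.10);  n_4 = (+0.4997, +0.8662)
∠(n_1, n_4) = 138.27°
δ = |180° − 138.27°| = 41.73°
41.73° > 2α = 17.06°  →  invalid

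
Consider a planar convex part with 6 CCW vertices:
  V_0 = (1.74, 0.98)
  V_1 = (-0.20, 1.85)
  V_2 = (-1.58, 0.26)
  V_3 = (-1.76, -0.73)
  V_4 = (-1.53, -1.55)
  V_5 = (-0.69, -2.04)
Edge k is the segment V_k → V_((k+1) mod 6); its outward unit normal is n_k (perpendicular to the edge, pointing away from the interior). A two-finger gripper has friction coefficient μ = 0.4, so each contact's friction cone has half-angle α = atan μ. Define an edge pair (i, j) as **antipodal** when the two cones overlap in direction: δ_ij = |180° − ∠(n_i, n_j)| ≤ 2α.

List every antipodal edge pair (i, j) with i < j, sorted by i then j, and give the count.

count = 3; pairs: (0,4), (1,5), (2,5)

α = atan 0.4 = 21.80°;  2α = 43.60°
n_0 = (+0.4092, +0.9124)
n_1 = (-0.7552, +0.6555)
n_2 = (-0.9839, +0.1789)
n_3 = (-0.9628, -0.2701)
n_4 = (-0.5039, -0.8638)
n_5 = (+0.7791, -0.6269)
  (0,1): δ = 106.80°  ·
  (0,2): δ = 76.15°  ·
  (0,3): δ = 50.18°  ·
  (0,4): δ = 6.10°  ✓
  (0,5): δ = 75.33°  ·
  (1,2): δ = 149.35°  ·
  (1,3): δ = 123.38°  ·
  (1,4): δ = 79.30°  ·
  (1,5): δ = 2.13°  ✓
  (2,3): δ = 154.03°  ·
  (2,4): δ = 109.95°  ·
  (2,5): δ = 28.52°  ✓
  (3,4): δ = 135.92°  ·
  (3,5): δ = 54.49°  ·
  (4,5): δ = 98.56°  ·
antipodal pairs: 3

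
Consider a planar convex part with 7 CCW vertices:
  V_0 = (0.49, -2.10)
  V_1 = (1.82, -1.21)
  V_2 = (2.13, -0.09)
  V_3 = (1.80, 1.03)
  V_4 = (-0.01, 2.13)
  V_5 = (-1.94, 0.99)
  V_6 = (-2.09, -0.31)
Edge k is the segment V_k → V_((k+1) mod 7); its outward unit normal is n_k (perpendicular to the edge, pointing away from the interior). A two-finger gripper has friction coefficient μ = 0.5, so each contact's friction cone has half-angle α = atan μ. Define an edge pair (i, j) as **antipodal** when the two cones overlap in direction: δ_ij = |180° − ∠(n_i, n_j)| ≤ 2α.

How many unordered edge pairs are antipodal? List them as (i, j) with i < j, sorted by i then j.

count = 7; pairs: (0,4), (0,5), (1,4), (1,5), (2,5), (2,6), (3,6)

α = atan 0.5 = 26.57°;  2α = 53.13°
n_0 = (+0.5561, -0.8311)
n_1 = (+0.9638, -0.2668)
n_2 = (+0.9592, +0.2826)
n_3 = (+0.5193, +0.8546)
n_4 = (-0.5086, +0.8610)
n_5 = (-0.9934, +0.1146)
n_6 = (-0.5700, -0.8216)
  (0,1): δ = 139.26°  ·
  (0,2): δ = 107.37°  ·
  (0,3): δ = 65.08°  ·
  (0,4): δ = 3.22°  ✓
  (0,5): δ = 49.63°  ✓
  (0,6): δ = 111.46°  ·
  (1,2): δ = 148.11°  ·
  (1,3): δ = 105.82°  ·
  (1,4): δ = 43.96°  ✓
  (1,5): δ = 8.89°  ✓
  (1,6): δ = 70.72°  ·
  (2,3): δ = 137.71°  ·
  (2,4): δ = 75.85°  ·
  (2,5): δ = 23.00°  ✓
  (2,6): δ = 38.83°  ✓
  (3,4): δ = 118.14°  ·
  (3,5): δ = 65.29°  ·
  (3,6): δ = 3.46°  ✓
  (4,5): δ = 127.15°  ·
  (4,6): δ = 65.32°  ·
  (5,6): δ = 118.17°  ·
antipodal pairs: 7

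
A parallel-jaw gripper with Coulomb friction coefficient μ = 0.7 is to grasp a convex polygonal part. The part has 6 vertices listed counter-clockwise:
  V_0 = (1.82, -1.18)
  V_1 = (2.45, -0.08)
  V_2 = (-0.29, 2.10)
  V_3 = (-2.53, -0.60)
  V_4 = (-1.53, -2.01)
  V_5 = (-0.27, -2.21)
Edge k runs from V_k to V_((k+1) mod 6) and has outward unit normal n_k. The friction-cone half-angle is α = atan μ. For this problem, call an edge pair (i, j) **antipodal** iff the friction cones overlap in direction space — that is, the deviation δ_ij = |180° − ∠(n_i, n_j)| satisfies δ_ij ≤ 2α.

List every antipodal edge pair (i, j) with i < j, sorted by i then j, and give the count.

count = 7; pairs: (0,2), (0,3), (1,3), (1,4), (1,5), (2,4), (2,5)

α = atan 0.7 = 34.99°;  2α = 69.98°
n_0 = (+0.8678, -0.4970)
n_1 = (+0.6226, +0.7825)
n_2 = (-0.7696, +0.6385)
n_3 = (-0.8157, -0.5785)
n_4 = (-0.1568, -0.9876)
n_5 = (+0.4421, -0.8970)
  (0,1): δ = 98.71°  ·
  (0,2): δ = 9.88°  ✓
  (0,3): δ = 65.15°  ✓
  (0,4): δ = 110.78°  ·
  (0,5): δ = 146.04°  ·
  (1,2): δ = 91.17°  ·
  (1,3): δ = 16.15°  ✓
  (1,4): δ = 29.49°  ✓
  (1,5): δ = 64.74°  ✓
  (2,3): δ = 104.97°  ·
  (2,4): δ = 59.34°  ✓
  (2,5): δ = 24.08°  ✓
  (3,4): δ = 134.36°  ·
  (3,5): δ = 99.11°  ·
  (4,5): δ = 144.75°  ·
antipodal pairs: 7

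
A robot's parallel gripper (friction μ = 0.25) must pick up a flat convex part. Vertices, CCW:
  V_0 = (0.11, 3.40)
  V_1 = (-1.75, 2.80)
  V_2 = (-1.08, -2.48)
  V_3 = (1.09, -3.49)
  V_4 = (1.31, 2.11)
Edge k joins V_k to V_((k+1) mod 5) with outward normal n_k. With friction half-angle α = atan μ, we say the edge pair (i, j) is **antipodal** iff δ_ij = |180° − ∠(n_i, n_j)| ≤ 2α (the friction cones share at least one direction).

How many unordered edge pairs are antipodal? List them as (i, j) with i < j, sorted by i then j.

α = atan 0.25 = 14.04°;  2α = 28.07°
n_0 = (-0.3070, +0.9517)
n_1 = (-0.9920, -0.1259)
n_2 = (-0.4220, -0.9066)
n_3 = (+0.9992, -0.0393)
n_4 = (+0.7322, +0.6811)
  (0,1): δ = 100.65°  ·
  (0,2): δ = 42.84°  ·
  (0,3): δ = 69.87°  ·
  (0,4): δ = 115.05°  ·
  (1,2): δ = 122.19°  ·
  (1,3): δ = 9.48°  ✓
  (1,4): δ = 35.70°  ·
  (2,3): δ = 67.29°  ·
  (2,4): δ = 22.11°  ✓
  (3,4): δ = 134.82°  ·
antipodal pairs: 2

count = 2; pairs: (1,3), (2,4)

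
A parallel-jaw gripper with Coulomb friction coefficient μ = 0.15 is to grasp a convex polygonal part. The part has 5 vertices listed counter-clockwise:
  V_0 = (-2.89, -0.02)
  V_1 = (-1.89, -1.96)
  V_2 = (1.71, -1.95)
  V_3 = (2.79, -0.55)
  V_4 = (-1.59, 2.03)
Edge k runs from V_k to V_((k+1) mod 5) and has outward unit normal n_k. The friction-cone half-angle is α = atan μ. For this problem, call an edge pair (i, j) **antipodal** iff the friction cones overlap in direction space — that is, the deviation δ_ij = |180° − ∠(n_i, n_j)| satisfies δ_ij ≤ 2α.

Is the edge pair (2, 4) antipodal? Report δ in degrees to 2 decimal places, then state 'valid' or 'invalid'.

δ = 5.27°, valid

α = atan 0.15 = 8.53°;  2α = 17.06°
edge 2: e_2 = (+1.08, +1.40);  n_2 = (+0.7918, -0.6108)
edge 4: e_4 = (-1.30, -2.05);  n_4 = (-0.8445, +0.5355)
∠(n_2, n_4) = 174.73°
δ = |180° − 174.73°| = 5.27°
5.27° ≤ 2α = 17.06°  →  valid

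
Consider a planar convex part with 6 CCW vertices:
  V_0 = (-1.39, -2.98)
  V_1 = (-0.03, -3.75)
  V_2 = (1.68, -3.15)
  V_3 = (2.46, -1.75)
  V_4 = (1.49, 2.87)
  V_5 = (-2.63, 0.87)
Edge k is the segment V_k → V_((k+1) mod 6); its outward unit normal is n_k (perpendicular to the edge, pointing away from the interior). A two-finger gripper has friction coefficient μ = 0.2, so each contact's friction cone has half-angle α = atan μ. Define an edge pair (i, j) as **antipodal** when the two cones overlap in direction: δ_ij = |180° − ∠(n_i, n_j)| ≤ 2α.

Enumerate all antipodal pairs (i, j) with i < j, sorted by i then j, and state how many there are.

α = atan 0.2 = 11.31°;  2α = 22.62°
n_0 = (-0.4927, -0.8702)
n_1 = (+0.3311, -0.9436)
n_2 = (+0.8736, -0.4867)
n_3 = (+0.9787, +0.2055)
n_4 = (-0.4367, +0.8996)
n_5 = (-0.9518, -0.3066)
  (0,1): δ = 131.15°  ·
  (0,2): δ = 89.61°  ·
  (0,3): δ = 48.63°  ·
  (0,4): δ = 55.41°  ·
  (0,5): δ = 137.37°  ·
  (1,2): δ = 138.46°  ·
  (1,3): δ = 97.48°  ·
  (1,4): δ = 6.56°  ✓
  (1,5): δ = 88.52°  ·
  (2,3): δ = 139.02°  ·
  (2,4): δ = 34.98°  ·
  (2,5): δ = 46.98°  ·
  (3,4): δ = 75.96°  ·
  (3,5): δ = 6.00°  ✓
  (4,5): δ = 98.04°  ·
antipodal pairs: 2

count = 2; pairs: (1,4), (3,5)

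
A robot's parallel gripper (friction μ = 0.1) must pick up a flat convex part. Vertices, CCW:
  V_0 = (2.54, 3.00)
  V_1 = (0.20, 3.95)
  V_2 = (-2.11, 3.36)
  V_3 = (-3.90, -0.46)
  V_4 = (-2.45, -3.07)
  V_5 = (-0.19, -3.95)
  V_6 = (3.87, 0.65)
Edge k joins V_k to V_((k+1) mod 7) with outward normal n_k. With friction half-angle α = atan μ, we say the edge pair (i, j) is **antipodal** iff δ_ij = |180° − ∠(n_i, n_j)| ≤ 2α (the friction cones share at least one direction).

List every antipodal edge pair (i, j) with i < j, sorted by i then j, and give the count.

α = atan 0.1 = 5.71°;  2α = 11.42°
n_0 = (+0.3762, +0.9266)
n_1 = (-0.2475, +0.9689)
n_2 = (-0.9055, +0.4243)
n_3 = (-0.8742, -0.4856)
n_4 = (-0.3628, -0.9318)
n_5 = (+0.7497, -0.6617)
n_6 = (+0.8703, +0.4925)
  (0,1): δ = 143.58°  ·
  (0,2): δ = 93.01°  ·
  (0,3): δ = 38.85°  ·
  (0,4): δ = 0.82°  ✓
  (0,5): δ = 70.66°  ·
  (0,6): δ = 141.60°  ·
  (1,2): δ = 129.43°  ·
  (1,3): δ = 75.27°  ·
  (1,4): δ = 35.60°  ·
  (1,5): δ = 34.24°  ·
  (1,6): δ = 105.18°  ·
  (2,3): δ = 125.84°  ·
  (2,4): δ = 86.17°  ·
  (2,5): δ = 16.32°  ·
  (2,6): δ = 54.62°  ·
  (3,4): δ = 140.33°  ·
  (3,5): δ = 70.49°  ·
  (3,6): δ = 0.45°  ✓
  (4,5): δ = 110.16°  ·
  (4,6): δ = 39.22°  ·
  (5,6): δ = 109.06°  ·
antipodal pairs: 2

count = 2; pairs: (0,4), (3,6)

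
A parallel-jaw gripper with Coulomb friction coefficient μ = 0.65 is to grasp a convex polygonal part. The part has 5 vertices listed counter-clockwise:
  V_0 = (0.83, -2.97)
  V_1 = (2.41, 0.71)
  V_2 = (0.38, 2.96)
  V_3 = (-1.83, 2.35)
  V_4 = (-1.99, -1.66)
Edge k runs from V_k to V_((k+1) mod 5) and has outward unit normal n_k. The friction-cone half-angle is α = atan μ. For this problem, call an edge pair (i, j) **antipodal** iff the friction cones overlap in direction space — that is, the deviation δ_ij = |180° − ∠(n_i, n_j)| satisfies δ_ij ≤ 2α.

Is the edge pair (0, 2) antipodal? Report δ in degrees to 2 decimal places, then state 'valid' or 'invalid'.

α = atan 0.65 = 33.02°;  2α = 66.05°
edge 0: e_0 = (+1.58, +3.68);  n_0 = (+0.9189, -0.3945)
edge 2: e_2 = (-2.21, -0.61);  n_2 = (-0.2661, +0.9640)
∠(n_0, n_2) = 128.67°
δ = |180° − 128.67°| = 51.33°
51.33° ≤ 2α = 66.05°  →  valid

δ = 51.33°, valid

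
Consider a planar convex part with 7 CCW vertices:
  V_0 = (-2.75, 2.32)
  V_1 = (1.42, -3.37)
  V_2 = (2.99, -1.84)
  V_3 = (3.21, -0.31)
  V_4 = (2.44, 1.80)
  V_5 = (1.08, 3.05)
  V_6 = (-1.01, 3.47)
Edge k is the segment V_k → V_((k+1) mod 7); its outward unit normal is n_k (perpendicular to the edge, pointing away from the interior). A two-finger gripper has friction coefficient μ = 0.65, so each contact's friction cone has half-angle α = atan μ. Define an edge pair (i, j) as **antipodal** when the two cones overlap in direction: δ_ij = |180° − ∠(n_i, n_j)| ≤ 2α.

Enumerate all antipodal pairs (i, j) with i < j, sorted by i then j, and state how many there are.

count = 7; pairs: (0,2), (0,3), (0,4), (0,5), (1,5), (1,6), (2,6)

α = atan 0.65 = 33.02°;  2α = 66.05°
n_0 = (-0.8066, -0.5911)
n_1 = (+0.6979, -0.7162)
n_2 = (+0.9898, -0.1423)
n_3 = (+0.9394, +0.3428)
n_4 = (+0.6767, +0.7363)
n_5 = (+0.1970, +0.9804)
n_6 = (-0.5514, +0.8343)
  (0,1): δ = 81.98°  ·
  (0,2): δ = 44.42°  ✓
  (0,3): δ = 16.19°  ✓
  (0,4): δ = 11.18°  ✓
  (0,5): δ = 42.40°  ✓
  (0,6): δ = 87.23°  ·
  (1,2): δ = 142.44°  ·
  (1,3): δ = 114.21°  ·
  (1,4): δ = 86.85°  ·
  (1,5): δ = 55.62°  ✓
  (1,6): δ = 10.80°  ✓
  (2,3): δ = 151.77°  ·
  (2,4): δ = 124.40°  ·
  (2,5): δ = 93.18°  ·
  (2,6): δ = 48.36°  ✓
  (3,4): δ = 152.64°  ·
  (3,5): δ = 121.41°  ·
  (3,6): δ = 76.59°  ·
  (4,5): δ = 148.78°  ·
  (4,6): δ = 103.95°  ·
  (5,6): δ = 135.18°  ·
antipodal pairs: 7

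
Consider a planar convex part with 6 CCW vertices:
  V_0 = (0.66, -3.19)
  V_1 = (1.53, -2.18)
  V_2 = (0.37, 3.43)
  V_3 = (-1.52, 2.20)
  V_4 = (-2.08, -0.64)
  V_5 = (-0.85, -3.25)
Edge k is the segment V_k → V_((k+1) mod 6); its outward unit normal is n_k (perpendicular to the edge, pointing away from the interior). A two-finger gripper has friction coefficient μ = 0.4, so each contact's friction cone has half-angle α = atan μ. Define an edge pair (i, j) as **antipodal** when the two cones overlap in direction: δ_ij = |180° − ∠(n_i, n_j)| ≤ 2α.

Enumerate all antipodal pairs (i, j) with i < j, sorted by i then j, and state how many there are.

α = atan 0.4 = 21.80°;  2α = 43.60°
n_0 = (+0.7577, -0.6526)
n_1 = (+0.9793, +0.2025)
n_2 = (-0.5455, +0.8381)
n_3 = (-0.9811, +0.1935)
n_4 = (-0.9046, -0.4263)
n_5 = (+0.0397, -0.9992)
  (0,1): δ = 127.58°  ·
  (0,2): δ = 16.20°  ✓
  (0,3): δ = 29.59°  ✓
  (0,4): δ = 65.97°  ·
  (0,5): δ = 133.02°  ·
  (1,2): δ = 68.63°  ·
  (1,3): δ = 22.84°  ✓
  (1,4): δ = 13.55°  ✓
  (1,5): δ = 80.59°  ·
  (2,3): δ = 134.21°  ·
  (2,4): δ = 97.82°  ·
  (2,5): δ = 30.78°  ✓
  (3,4): δ = 143.61°  ·
  (3,5): δ = 76.57°  ·
  (4,5): δ = 112.96°  ·
antipodal pairs: 5

count = 5; pairs: (0,2), (0,3), (1,3), (1,4), (2,5)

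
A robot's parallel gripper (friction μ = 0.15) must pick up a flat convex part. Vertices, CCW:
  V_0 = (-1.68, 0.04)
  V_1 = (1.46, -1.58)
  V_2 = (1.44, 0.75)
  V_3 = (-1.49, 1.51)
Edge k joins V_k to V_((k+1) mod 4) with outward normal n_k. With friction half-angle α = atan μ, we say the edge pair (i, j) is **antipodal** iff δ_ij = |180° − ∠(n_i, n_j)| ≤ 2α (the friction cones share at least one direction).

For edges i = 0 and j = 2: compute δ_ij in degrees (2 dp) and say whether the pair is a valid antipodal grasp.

α = atan 0.15 = 8.53°;  2α = 17.06°
edge 0: e_0 = (+3.14, -1.62);  n_0 = (-0.4585, -0.8887)
edge 2: e_2 = (-2.93, +0.76);  n_2 = (+0.2511, +0.9680)
∠(n_0, n_2) = 167.25°
δ = |180° − 167.25°| = 12.75°
12.75° ≤ 2α = 17.06°  →  valid

δ = 12.75°, valid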